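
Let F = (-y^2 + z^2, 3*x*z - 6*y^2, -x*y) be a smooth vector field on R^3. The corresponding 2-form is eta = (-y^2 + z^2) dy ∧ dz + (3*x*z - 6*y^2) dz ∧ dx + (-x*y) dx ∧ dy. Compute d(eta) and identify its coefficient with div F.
d(eta) = (-12*y) dx ∧ dy ∧ dz; div F = -12*y

For a 2-form in R^3 of the form above, applying d gives a 3-form with coefficient ∂P/∂x + ∂Q/∂y + ∂R/∂z:
  ∂P/∂x = 0
  ∂Q/∂y = -12*y
  ∂R/∂z = 0
Sum = -12*y, which is exactly div F.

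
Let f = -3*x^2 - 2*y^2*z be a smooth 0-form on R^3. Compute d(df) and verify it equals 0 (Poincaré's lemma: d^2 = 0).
d(df) = 0

Step 1: df = sum_i (∂f/∂x_i) dx_i = (-6*x) dx + (-4*y*z) dy + (-2*y^2) dz.
Step 2: Apply d again. Using the 1-form formula, the coefficient of dx ∧ dy in d(df) is ∂^2 f/∂x ∂y - ∂^2 f/∂y ∂x = (0) - (0) = 0 (equality of mixed partials for smooth f).
Similarly for dx ∧ dz and dy ∧ dz — all coefficients vanish. So d(df) = 0.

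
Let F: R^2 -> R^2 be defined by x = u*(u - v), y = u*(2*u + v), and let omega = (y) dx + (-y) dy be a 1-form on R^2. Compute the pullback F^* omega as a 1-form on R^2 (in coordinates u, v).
F^* omega = (2*u*(-2*u^2 - 3*u*v - v^2)) du + (2*u^2*(-2*u - v)) dv

Using F^*(f dg) = (f ∘ F) d(g ∘ F), substitute each coordinate x_i by F_i(u, v) in f_i, and replace dx_i by d F_i = (∂F_i/∂u) du + (∂F_i/∂v) dv.
  For the x component: f_1(F) = u*(2*u + v); d F_1 = (2*u - v) du + (-u) dv
  For the y component: f_2(F) = u*(-2*u - v); d F_2 = (4*u + v) du + (u) dv
Combining and collecting du, dv coefficients:
  coeff of du: 2*u*(-2*u^2 - 3*u*v - v^2)
  coeff of dv: 2*u^2*(-2*u - v)
F^* omega = (2*u*(-2*u^2 - 3*u*v - v^2)) du + (2*u^2*(-2*u - v)) dv.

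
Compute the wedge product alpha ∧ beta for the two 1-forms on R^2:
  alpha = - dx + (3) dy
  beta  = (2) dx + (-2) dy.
alpha ∧ beta = (-4) dx ∧ dy

Distribute the wedge, using dx_i ∧ dx_j = -dx_j ∧ dx_i and dx_i ∧ dx_i = 0. For each pair (i, j) with i < j, the coefficient of dx_i ∧ dx_j in alpha ∧ beta is (alpha_i * beta_j - alpha_j * beta_i). Collecting: alpha ∧ beta = (-4) dx ∧ dy.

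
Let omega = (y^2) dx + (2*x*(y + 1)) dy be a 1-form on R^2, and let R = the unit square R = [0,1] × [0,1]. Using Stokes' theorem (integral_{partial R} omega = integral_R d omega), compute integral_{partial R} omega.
integral_(partial R) omega = 2

Stokes: integral_partial_R omega = integral_R d omega with d omega = (∂Q/∂x - ∂P/∂y) dx ∧ dy.
  ∂Q/∂x = 2*y + 2
  ∂P/∂y = 2*y
  integrand = ∂Q/∂x - ∂P/∂y = 2.
Integrating over R: integral_0^1 integral_0^1 (2) dx dy = 2.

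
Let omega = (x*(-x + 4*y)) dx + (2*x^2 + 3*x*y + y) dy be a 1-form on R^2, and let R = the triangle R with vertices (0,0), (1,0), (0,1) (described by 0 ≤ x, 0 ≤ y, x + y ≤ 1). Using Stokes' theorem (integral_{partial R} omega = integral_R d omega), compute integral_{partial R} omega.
integral_(partial R) omega = 1/2

Stokes: integral_partial_R omega = integral_R d omega with d omega = (∂Q/∂x - ∂P/∂y) dx ∧ dy.
  ∂Q/∂x = 4*x + 3*y
  ∂P/∂y = 4*x
  integrand = ∂Q/∂x - ∂P/∂y = 3*y.
Integrating over R: integral_0^1 integral_0^{1-x} (3*y) dy dx = 1/2.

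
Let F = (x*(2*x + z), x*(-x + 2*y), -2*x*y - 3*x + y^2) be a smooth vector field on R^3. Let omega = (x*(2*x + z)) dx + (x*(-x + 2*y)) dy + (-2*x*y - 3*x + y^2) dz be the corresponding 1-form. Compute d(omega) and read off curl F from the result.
d(omega) = (-2*x + 2*y) dy ∧ dz + (x + 2*y + 3) dz ∧ dx + (-2*x + 2*y) dx ∧ dy; curl F = (-2*x + 2*y, x + 2*y + 3, -2*x + 2*y)

d omega = sum_{i<j} (∂f_j/∂x_i - ∂f_i/∂x_j) dx_i ∧ dx_j. Under the identification (dy ∧ dz, dz ∧ dx, dx ∧ dy) ↔ (e_x, e_y, e_z), the coefficients are exactly the components of curl F. Compute:
  ∂R/∂y - ∂Q/∂z = (-2*x + 2*y) - (0) = -2*x + 2*y
  ∂P/∂z - ∂R/∂x = (x) - (-2*y - 3) = x + 2*y + 3
  ∂Q/∂x - ∂P/∂y = (-2*x + 2*y) - (0) = -2*x + 2*y.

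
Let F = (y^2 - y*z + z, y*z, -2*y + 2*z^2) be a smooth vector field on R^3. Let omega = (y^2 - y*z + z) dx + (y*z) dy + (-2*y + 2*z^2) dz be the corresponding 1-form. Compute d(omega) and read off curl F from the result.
d(omega) = (-y - 2) dy ∧ dz + (1 - y) dz ∧ dx + (-2*y + z) dx ∧ dy; curl F = (-y - 2, 1 - y, -2*y + z)

d omega = sum_{i<j} (∂f_j/∂x_i - ∂f_i/∂x_j) dx_i ∧ dx_j. Under the identification (dy ∧ dz, dz ∧ dx, dx ∧ dy) ↔ (e_x, e_y, e_z), the coefficients are exactly the components of curl F. Compute:
  ∂R/∂y - ∂Q/∂z = (-2) - (y) = -y - 2
  ∂P/∂z - ∂R/∂x = (1 - y) - (0) = 1 - y
  ∂Q/∂x - ∂P/∂y = (0) - (2*y - z) = -2*y + z.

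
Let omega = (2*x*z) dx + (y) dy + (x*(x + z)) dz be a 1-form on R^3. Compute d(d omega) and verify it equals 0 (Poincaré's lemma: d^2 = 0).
d(d omega) = 0

Step 1: d omega = sum_{i<j} (∂f_j/∂x_i - ∂f_i/∂x_j) dx_i ∧ dx_j:
  coeff of dx ∧ dy: 0
  coeff of dx ∧ dz: z
  coeff of dy ∧ dz: 0
Step 2: Apply d again to each 2-form coefficient. The only possible 3-form in R^3 is dx ∧ dy ∧ dz, with coefficient
  ∂(coeff of dy∧dz)/∂x - ∂(coeff of dx∧dz)/∂y + ∂(coeff of dx∧dy)/∂z
  = ∂/∂x (0) - ∂/∂y (z) + ∂/∂z (0).
Each of these terms simplifies to sums of mixed partials that cancel in pairs. The result is 0 (by equality of mixed partials for smooth functions — Schwarz / Clairaut).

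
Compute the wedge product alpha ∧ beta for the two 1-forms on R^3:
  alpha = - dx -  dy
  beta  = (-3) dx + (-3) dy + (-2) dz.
alpha ∧ beta = (2) dx ∧ dz + (2) dy ∧ dz

Distribute the wedge, using dx_i ∧ dx_j = -dx_j ∧ dx_i and dx_i ∧ dx_i = 0. For each pair (i, j) with i < j, the coefficient of dx_i ∧ dx_j in alpha ∧ beta is (alpha_i * beta_j - alpha_j * beta_i). Collecting: alpha ∧ beta = (2) dx ∧ dz + (2) dy ∧ dz.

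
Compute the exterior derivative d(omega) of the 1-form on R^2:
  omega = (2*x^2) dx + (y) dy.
d(omega) = 0

For a 1-form omega = sum_i f_i dx_i, the exterior derivative is
  d(omega) = sum_{i < j} (∂f_j/∂x_i - ∂f_i/∂x_j) dx_i ∧ dx_j.

Assembling: d(omega) = 0.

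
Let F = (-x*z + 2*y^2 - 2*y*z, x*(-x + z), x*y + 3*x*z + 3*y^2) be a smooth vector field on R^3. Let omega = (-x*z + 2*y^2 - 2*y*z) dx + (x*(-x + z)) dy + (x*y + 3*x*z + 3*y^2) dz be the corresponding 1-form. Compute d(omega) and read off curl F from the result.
d(omega) = (6*y) dy ∧ dz + (-x - 3*y - 3*z) dz ∧ dx + (-2*x - 4*y + 3*z) dx ∧ dy; curl F = (6*y, -x - 3*y - 3*z, -2*x - 4*y + 3*z)

d omega = sum_{i<j} (∂f_j/∂x_i - ∂f_i/∂x_j) dx_i ∧ dx_j. Under the identification (dy ∧ dz, dz ∧ dx, dx ∧ dy) ↔ (e_x, e_y, e_z), the coefficients are exactly the components of curl F. Compute:
  ∂R/∂y - ∂Q/∂z = (x + 6*y) - (x) = 6*y
  ∂P/∂z - ∂R/∂x = (-x - 2*y) - (y + 3*z) = -x - 3*y - 3*z
  ∂Q/∂x - ∂P/∂y = (-2*x + z) - (4*y - 2*z) = -2*x - 4*y + 3*z.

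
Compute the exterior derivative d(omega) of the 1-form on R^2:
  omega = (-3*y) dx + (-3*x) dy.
d(omega) = 0

For a 1-form omega = sum_i f_i dx_i, the exterior derivative is
  d(omega) = sum_{i < j} (∂f_j/∂x_i - ∂f_i/∂x_j) dx_i ∧ dx_j.

Assembling: d(omega) = 0.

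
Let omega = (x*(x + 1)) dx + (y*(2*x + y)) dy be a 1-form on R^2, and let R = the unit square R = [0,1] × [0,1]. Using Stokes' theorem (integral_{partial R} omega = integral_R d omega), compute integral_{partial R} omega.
integral_(partial R) omega = 1

Stokes: integral_partial_R omega = integral_R d omega with d omega = (∂Q/∂x - ∂P/∂y) dx ∧ dy.
  ∂Q/∂x = 2*y
  ∂P/∂y = 0
  integrand = ∂Q/∂x - ∂P/∂y = 2*y.
Integrating over R: integral_0^1 integral_0^1 (2*y) dx dy = 1.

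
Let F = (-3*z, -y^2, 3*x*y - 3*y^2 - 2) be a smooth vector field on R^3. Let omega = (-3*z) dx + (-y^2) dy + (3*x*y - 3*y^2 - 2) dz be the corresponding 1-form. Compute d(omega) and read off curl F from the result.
d(omega) = (3*x - 6*y) dy ∧ dz + (-3*y - 3) dz ∧ dx + (0) dx ∧ dy; curl F = (3*x - 6*y, -3*y - 3, 0)

d omega = sum_{i<j} (∂f_j/∂x_i - ∂f_i/∂x_j) dx_i ∧ dx_j. Under the identification (dy ∧ dz, dz ∧ dx, dx ∧ dy) ↔ (e_x, e_y, e_z), the coefficients are exactly the components of curl F. Compute:
  ∂R/∂y - ∂Q/∂z = (3*x - 6*y) - (0) = 3*x - 6*y
  ∂P/∂z - ∂R/∂x = (-3) - (3*y) = -3*y - 3
  ∂Q/∂x - ∂P/∂y = (0) - (0) = 0.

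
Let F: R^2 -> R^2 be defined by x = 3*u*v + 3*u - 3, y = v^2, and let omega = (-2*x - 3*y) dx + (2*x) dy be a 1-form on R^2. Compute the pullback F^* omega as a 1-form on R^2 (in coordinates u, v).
F^* omega = (-18*u*v^2 - 36*u*v - 18*u - 9*v^3 - 9*v^2 + 18*v + 18) du + (-18*u^2*v - 18*u^2 + 3*u*v^2 + 12*u*v + 18*u - 12*v) dv

Using F^*(f dg) = (f ∘ F) d(g ∘ F), substitute each coordinate x_i by F_i(u, v) in f_i, and replace dx_i by d F_i = (∂F_i/∂u) du + (∂F_i/∂v) dv.
  For the x component: f_1(F) = -6*u*v - 6*u - 3*v^2 + 6; d F_1 = (3*v + 3) du + (3*u) dv
  For the y component: f_2(F) = 6*u*v + 6*u - 6; d F_2 = (0) du + (2*v) dv
Combining and collecting du, dv coefficients:
  coeff of du: -18*u*v^2 - 36*u*v - 18*u - 9*v^3 - 9*v^2 + 18*v + 18
  coeff of dv: -18*u^2*v - 18*u^2 + 3*u*v^2 + 12*u*v + 18*u - 12*v
F^* omega = (-18*u*v^2 - 36*u*v - 18*u - 9*v^3 - 9*v^2 + 18*v + 18) du + (-18*u^2*v - 18*u^2 + 3*u*v^2 + 12*u*v + 18*u - 12*v) dv.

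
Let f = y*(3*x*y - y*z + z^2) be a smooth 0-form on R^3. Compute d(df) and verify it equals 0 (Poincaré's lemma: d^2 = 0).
d(df) = 0

Step 1: df = sum_i (∂f/∂x_i) dx_i = (3*y^2) dx + (6*x*y - 2*y*z + z^2) dy + (y*(-y + 2*z)) dz.
Step 2: Apply d again. Using the 1-form formula, the coefficient of dx ∧ dy in d(df) is ∂^2 f/∂x ∂y - ∂^2 f/∂y ∂x = (6*y) - (6*y) = 0 (equality of mixed partials for smooth f).
Similarly for dx ∧ dz and dy ∧ dz — all coefficients vanish. So d(df) = 0.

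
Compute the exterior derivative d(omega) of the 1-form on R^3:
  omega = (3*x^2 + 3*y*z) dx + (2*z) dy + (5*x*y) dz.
d(omega) = (-3*z) dx ∧ dy + (2*y) dx ∧ dz + (5*x - 2) dy ∧ dz

For a 1-form omega = sum_i f_i dx_i, the exterior derivative is
  d(omega) = sum_{i < j} (∂f_j/∂x_i - ∂f_i/∂x_j) dx_i ∧ dx_j.
  coefficient of dx ∧ dy: ∂f_2/∂x - ∂f_1/∂y = ∂(2*z)/∂x - ∂(3*x^2 + 3*y*z)/∂y = -3*z
  coefficient of dx ∧ dz: ∂f_3/∂x - ∂f_1/∂z = ∂(5*x*y)/∂x - ∂(3*x^2 + 3*y*z)/∂z = 2*y
  coefficient of dy ∧ dz: ∂f_3/∂y - ∂f_2/∂z = ∂(5*x*y)/∂y - ∂(2*z)/∂z = 5*x - 2
Assembling: d(omega) = (-3*z) dx ∧ dy + (2*y) dx ∧ dz + (5*x - 2) dy ∧ dz.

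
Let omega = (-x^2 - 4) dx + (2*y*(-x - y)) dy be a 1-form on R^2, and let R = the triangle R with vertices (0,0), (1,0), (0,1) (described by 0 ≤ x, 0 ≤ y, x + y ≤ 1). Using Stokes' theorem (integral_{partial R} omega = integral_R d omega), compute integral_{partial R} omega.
integral_(partial R) omega = -1/3

Stokes: integral_partial_R omega = integral_R d omega with d omega = (∂Q/∂x - ∂P/∂y) dx ∧ dy.
  ∂Q/∂x = -2*y
  ∂P/∂y = 0
  integrand = ∂Q/∂x - ∂P/∂y = -2*y.
Integrating over R: integral_0^1 integral_0^{1-x} (-2*y) dy dx = -1/3.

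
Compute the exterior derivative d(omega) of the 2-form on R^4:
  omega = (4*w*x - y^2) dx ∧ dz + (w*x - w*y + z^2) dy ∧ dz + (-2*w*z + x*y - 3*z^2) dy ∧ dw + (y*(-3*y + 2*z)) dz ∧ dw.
d(omega) = (w + 2*y) dx ∧ dy ∧ dz + (4*x) dx ∧ dz ∧ dw + (2*w + x - 7*y + 8*z) dy ∧ dz ∧ dw + (y) dx ∧ dy ∧ dw

For a 2-form omega = sum_{i<j} g_{ij} dx_i ∧ dx_j, the exterior derivative is
  d(omega) = sum_{i<j} d(g_{ij}) ∧ dx_i ∧ dx_j = sum_{i<j, k} (∂g_{ij}/∂x_k) dx_k ∧ dx_i ∧ dx_j.
Expand each term, using dx_k ∧ dx_i ∧ dx_j = sgn(permutation) dx_{(a)} ∧ dx_{(b)} ∧ dx_{(c)} with (a < b < c) sorted:
  d(4*w*x - y^2) includes (∂/∂y)(4*w*x - y^2) dy = (-2*y) dy, which multiplied by dx ∧ dz gives (2*y) dx ∧ dy ∧ dz
  d(4*w*x - y^2) includes (∂/∂w)(4*w*x - y^2) dw = (4*x) dw, which multiplied by dx ∧ dz gives (4*x) dx ∧ dz ∧ dw
  d(w*x - w*y + z^2) includes (∂/∂x)(w*x - w*y + z^2) dx = (w) dx, which multiplied by dy ∧ dz gives (w) dx ∧ dy ∧ dz
  d(w*x - w*y + z^2) includes (∂/∂w)(w*x - w*y + z^2) dw = (x - y) dw, which multiplied by dy ∧ dz gives (x - y) dy ∧ dz ∧ dw
  d(-2*w*z + x*y - 3*z^2) includes (∂/∂x)(-2*w*z + x*y - 3*z^2) dx = (y) dx, which multiplied by dy ∧ dw gives (y) dx ∧ dy ∧ dw
  d(-2*w*z + x*y - 3*z^2) includes (∂/∂z)(-2*w*z + x*y - 3*z^2) dz = (-2*w - 6*z) dz, which multiplied by dy ∧ dw gives (2*w + 6*z) dy ∧ dz ∧ dw
  d(y*(-3*y + 2*z)) includes (∂/∂y)(y*(-3*y + 2*z)) dy = (-6*y + 2*z) dy, which multiplied by dz ∧ dw gives (-6*y + 2*z) dy ∧ dz ∧ dw
Collecting like 3-forms: d(omega) = (w + 2*y) dx ∧ dy ∧ dz + (4*x) dx ∧ dz ∧ dw + (2*w + x - 7*y + 8*z) dy ∧ dz ∧ dw + (y) dx ∧ dy ∧ dw.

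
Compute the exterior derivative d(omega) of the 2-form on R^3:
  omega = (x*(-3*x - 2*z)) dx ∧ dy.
d(omega) = (-2*x) dx ∧ dy ∧ dz

For a 2-form omega = sum_{i<j} g_{ij} dx_i ∧ dx_j, the exterior derivative is
  d(omega) = sum_{i<j} d(g_{ij}) ∧ dx_i ∧ dx_j = sum_{i<j, k} (∂g_{ij}/∂x_k) dx_k ∧ dx_i ∧ dx_j.
Expand each term, using dx_k ∧ dx_i ∧ dx_j = sgn(permutation) dx_{(a)} ∧ dx_{(b)} ∧ dx_{(c)} with (a < b < c) sorted:
  d(x*(-3*x - 2*z)) includes (∂/∂z)(x*(-3*x - 2*z)) dz = (-2*x) dz, which multiplied by dx ∧ dy gives (-2*x) dx ∧ dy ∧ dz
Collecting like 3-forms: d(omega) = (-2*x) dx ∧ dy ∧ dz.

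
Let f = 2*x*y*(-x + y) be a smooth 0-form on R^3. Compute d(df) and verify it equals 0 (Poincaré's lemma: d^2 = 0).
d(df) = 0

Step 1: df = sum_i (∂f/∂x_i) dx_i = (2*y*(-2*x + y)) dx + (2*x*(-x + 2*y)) dy + (0) dz.
Step 2: Apply d again. Using the 1-form formula, the coefficient of dx ∧ dy in d(df) is ∂^2 f/∂x ∂y - ∂^2 f/∂y ∂x = (-4*x + 4*y) - (-4*x + 4*y) = 0 (equality of mixed partials for smooth f).
Similarly for dx ∧ dz and dy ∧ dz — all coefficients vanish. So d(df) = 0.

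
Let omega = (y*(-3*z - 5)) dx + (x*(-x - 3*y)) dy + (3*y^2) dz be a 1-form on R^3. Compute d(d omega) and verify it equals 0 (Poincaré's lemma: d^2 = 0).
d(d omega) = 0

Step 1: d omega = sum_{i<j} (∂f_j/∂x_i - ∂f_i/∂x_j) dx_i ∧ dx_j:
  coeff of dx ∧ dy: -2*x - 3*y + 3*z + 5
  coeff of dx ∧ dz: 3*y
  coeff of dy ∧ dz: 6*y
Step 2: Apply d again to each 2-form coefficient. The only possible 3-form in R^3 is dx ∧ dy ∧ dz, with coefficient
  ∂(coeff of dy∧dz)/∂x - ∂(coeff of dx∧dz)/∂y + ∂(coeff of dx∧dy)/∂z
  = ∂/∂x (6*y) - ∂/∂y (3*y) + ∂/∂z (-2*x - 3*y + 3*z + 5).
Each of these terms simplifies to sums of mixed partials that cancel in pairs. The result is 0 (by equality of mixed partials for smooth functions — Schwarz / Clairaut).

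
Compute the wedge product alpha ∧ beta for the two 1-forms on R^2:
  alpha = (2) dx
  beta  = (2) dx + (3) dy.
alpha ∧ beta = (6) dx ∧ dy

Distribute the wedge, using dx_i ∧ dx_j = -dx_j ∧ dx_i and dx_i ∧ dx_i = 0. For each pair (i, j) with i < j, the coefficient of dx_i ∧ dx_j in alpha ∧ beta is (alpha_i * beta_j - alpha_j * beta_i). Collecting: alpha ∧ beta = (6) dx ∧ dy.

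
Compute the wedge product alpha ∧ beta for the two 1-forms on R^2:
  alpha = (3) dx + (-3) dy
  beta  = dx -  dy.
alpha ∧ beta = 0

Distribute the wedge, using dx_i ∧ dx_j = -dx_j ∧ dx_i and dx_i ∧ dx_i = 0. For each pair (i, j) with i < j, the coefficient of dx_i ∧ dx_j in alpha ∧ beta is (alpha_i * beta_j - alpha_j * beta_i). Collecting: alpha ∧ beta = 0.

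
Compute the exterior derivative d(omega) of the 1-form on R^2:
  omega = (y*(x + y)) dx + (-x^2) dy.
d(omega) = (-3*x - 2*y) dx ∧ dy

For a 1-form omega = sum_i f_i dx_i, the exterior derivative is
  d(omega) = sum_{i < j} (∂f_j/∂x_i - ∂f_i/∂x_j) dx_i ∧ dx_j.
  coefficient of dx ∧ dy: ∂f_2/∂x - ∂f_1/∂y = ∂(-x^2)/∂x - ∂(y*(x + y))/∂y = -3*x - 2*y
Assembling: d(omega) = (-3*x - 2*y) dx ∧ dy.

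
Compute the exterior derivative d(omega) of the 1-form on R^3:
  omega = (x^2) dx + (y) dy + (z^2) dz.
d(omega) = 0

For a 1-form omega = sum_i f_i dx_i, the exterior derivative is
  d(omega) = sum_{i < j} (∂f_j/∂x_i - ∂f_i/∂x_j) dx_i ∧ dx_j.

Assembling: d(omega) = 0.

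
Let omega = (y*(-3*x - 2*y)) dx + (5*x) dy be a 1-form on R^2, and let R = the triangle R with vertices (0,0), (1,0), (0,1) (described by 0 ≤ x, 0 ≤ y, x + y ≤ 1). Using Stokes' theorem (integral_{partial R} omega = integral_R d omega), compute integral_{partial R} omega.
integral_(partial R) omega = 11/3

Stokes: integral_partial_R omega = integral_R d omega with d omega = (∂Q/∂x - ∂P/∂y) dx ∧ dy.
  ∂Q/∂x = 5
  ∂P/∂y = -3*x - 4*y
  integrand = ∂Q/∂x - ∂P/∂y = 3*x + 4*y + 5.
Integrating over R: integral_0^1 integral_0^{1-x} (3*x + 4*y + 5) dy dx = 11/3.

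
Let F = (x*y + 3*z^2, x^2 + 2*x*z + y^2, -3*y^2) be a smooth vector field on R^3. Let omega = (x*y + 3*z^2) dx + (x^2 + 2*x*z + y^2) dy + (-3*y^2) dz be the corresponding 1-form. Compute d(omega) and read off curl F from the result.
d(omega) = (-2*x - 6*y) dy ∧ dz + (6*z) dz ∧ dx + (x + 2*z) dx ∧ dy; curl F = (-2*x - 6*y, 6*z, x + 2*z)

d omega = sum_{i<j} (∂f_j/∂x_i - ∂f_i/∂x_j) dx_i ∧ dx_j. Under the identification (dy ∧ dz, dz ∧ dx, dx ∧ dy) ↔ (e_x, e_y, e_z), the coefficients are exactly the components of curl F. Compute:
  ∂R/∂y - ∂Q/∂z = (-6*y) - (2*x) = -2*x - 6*y
  ∂P/∂z - ∂R/∂x = (6*z) - (0) = 6*z
  ∂Q/∂x - ∂P/∂y = (2*x + 2*z) - (x) = x + 2*z.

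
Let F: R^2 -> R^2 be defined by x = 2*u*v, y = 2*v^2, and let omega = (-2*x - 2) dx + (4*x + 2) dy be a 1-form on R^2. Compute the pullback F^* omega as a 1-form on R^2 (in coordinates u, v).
F^* omega = (4*v*(-2*u*v - 1)) du + (-8*u^2*v + 32*u*v^2 - 4*u + 8*v) dv

Using F^*(f dg) = (f ∘ F) d(g ∘ F), substitute each coordinate x_i by F_i(u, v) in f_i, and replace dx_i by d F_i = (∂F_i/∂u) du + (∂F_i/∂v) dv.
  For the x component: f_1(F) = -4*u*v - 2; d F_1 = (2*v) du + (2*u) dv
  For the y component: f_2(F) = 8*u*v + 2; d F_2 = (0) du + (4*v) dv
Combining and collecting du, dv coefficients:
  coeff of du: 4*v*(-2*u*v - 1)
  coeff of dv: -8*u^2*v + 32*u*v^2 - 4*u + 8*v
F^* omega = (4*v*(-2*u*v - 1)) du + (-8*u^2*v + 32*u*v^2 - 4*u + 8*v) dv.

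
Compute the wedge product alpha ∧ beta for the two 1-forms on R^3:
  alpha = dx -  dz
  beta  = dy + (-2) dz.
alpha ∧ beta = (1) dx ∧ dy + (-2) dx ∧ dz + (1) dy ∧ dz

Distribute the wedge, using dx_i ∧ dx_j = -dx_j ∧ dx_i and dx_i ∧ dx_i = 0. For each pair (i, j) with i < j, the coefficient of dx_i ∧ dx_j in alpha ∧ beta is (alpha_i * beta_j - alpha_j * beta_i). Collecting: alpha ∧ beta = (1) dx ∧ dy + (-2) dx ∧ dz + (1) dy ∧ dz.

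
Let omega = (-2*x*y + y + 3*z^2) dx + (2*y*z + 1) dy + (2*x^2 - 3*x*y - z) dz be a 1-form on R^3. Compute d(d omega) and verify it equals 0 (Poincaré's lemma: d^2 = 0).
d(d omega) = 0

Step 1: d omega = sum_{i<j} (∂f_j/∂x_i - ∂f_i/∂x_j) dx_i ∧ dx_j:
  coeff of dx ∧ dy: 2*x - 1
  coeff of dx ∧ dz: 4*x - 3*y - 6*z
  coeff of dy ∧ dz: -3*x - 2*y
Step 2: Apply d again to each 2-form coefficient. The only possible 3-form in R^3 is dx ∧ dy ∧ dz, with coefficient
  ∂(coeff of dy∧dz)/∂x - ∂(coeff of dx∧dz)/∂y + ∂(coeff of dx∧dy)/∂z
  = ∂/∂x (-3*x - 2*y) - ∂/∂y (4*x - 3*y - 6*z) + ∂/∂z (2*x - 1).
Each of these terms simplifies to sums of mixed partials that cancel in pairs. The result is 0 (by equality of mixed partials for smooth functions — Schwarz / Clairaut).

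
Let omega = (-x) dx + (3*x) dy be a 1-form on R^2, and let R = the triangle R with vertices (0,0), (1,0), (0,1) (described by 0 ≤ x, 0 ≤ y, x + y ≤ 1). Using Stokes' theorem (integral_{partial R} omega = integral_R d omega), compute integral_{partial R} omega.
integral_(partial R) omega = 3/2

Stokes: integral_partial_R omega = integral_R d omega with d omega = (∂Q/∂x - ∂P/∂y) dx ∧ dy.
  ∂Q/∂x = 3
  ∂P/∂y = 0
  integrand = ∂Q/∂x - ∂P/∂y = 3.
Integrating over R: integral_0^1 integral_0^{1-x} (3) dy dx = 3/2.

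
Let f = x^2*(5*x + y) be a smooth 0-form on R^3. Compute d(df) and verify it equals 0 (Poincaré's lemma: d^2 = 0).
d(df) = 0

Step 1: df = sum_i (∂f/∂x_i) dx_i = (x*(15*x + 2*y)) dx + (x^2) dy + (0) dz.
Step 2: Apply d again. Using the 1-form formula, the coefficient of dx ∧ dy in d(df) is ∂^2 f/∂x ∂y - ∂^2 f/∂y ∂x = (2*x) - (2*x) = 0 (equality of mixed partials for smooth f).
Similarly for dx ∧ dz and dy ∧ dz — all coefficients vanish. So d(df) = 0.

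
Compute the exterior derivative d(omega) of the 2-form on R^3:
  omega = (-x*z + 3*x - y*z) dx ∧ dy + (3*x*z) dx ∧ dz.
d(omega) = (-x - y) dx ∧ dy ∧ dz

For a 2-form omega = sum_{i<j} g_{ij} dx_i ∧ dx_j, the exterior derivative is
  d(omega) = sum_{i<j} d(g_{ij}) ∧ dx_i ∧ dx_j = sum_{i<j, k} (∂g_{ij}/∂x_k) dx_k ∧ dx_i ∧ dx_j.
Expand each term, using dx_k ∧ dx_i ∧ dx_j = sgn(permutation) dx_{(a)} ∧ dx_{(b)} ∧ dx_{(c)} with (a < b < c) sorted:
  d(-x*z + 3*x - y*z) includes (∂/∂z)(-x*z + 3*x - y*z) dz = (-x - y) dz, which multiplied by dx ∧ dy gives (-x - y) dx ∧ dy ∧ dz
Collecting like 3-forms: d(omega) = (-x - y) dx ∧ dy ∧ dz.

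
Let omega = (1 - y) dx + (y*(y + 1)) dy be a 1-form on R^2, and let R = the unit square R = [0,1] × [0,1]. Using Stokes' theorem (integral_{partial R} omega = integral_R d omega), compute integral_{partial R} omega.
integral_(partial R) omega = 1

Stokes: integral_partial_R omega = integral_R d omega with d omega = (∂Q/∂x - ∂P/∂y) dx ∧ dy.
  ∂Q/∂x = 0
  ∂P/∂y = -1
  integrand = ∂Q/∂x - ∂P/∂y = 1.
Integrating over R: integral_0^1 integral_0^1 (1) dx dy = 1.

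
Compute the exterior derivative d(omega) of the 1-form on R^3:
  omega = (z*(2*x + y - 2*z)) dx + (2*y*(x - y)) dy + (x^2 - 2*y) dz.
d(omega) = (2*y - z) dx ∧ dy + (-y + 4*z) dx ∧ dz + (-2) dy ∧ dz

For a 1-form omega = sum_i f_i dx_i, the exterior derivative is
  d(omega) = sum_{i < j} (∂f_j/∂x_i - ∂f_i/∂x_j) dx_i ∧ dx_j.
  coefficient of dx ∧ dy: ∂f_2/∂x - ∂f_1/∂y = ∂(2*y*(x - y))/∂x - ∂(z*(2*x + y - 2*z))/∂y = 2*y - z
  coefficient of dx ∧ dz: ∂f_3/∂x - ∂f_1/∂z = ∂(x^2 - 2*y)/∂x - ∂(z*(2*x + y - 2*z))/∂z = -y + 4*z
  coefficient of dy ∧ dz: ∂f_3/∂y - ∂f_2/∂z = ∂(x^2 - 2*y)/∂y - ∂(2*y*(x - y))/∂z = -2
Assembling: d(omega) = (2*y - z) dx ∧ dy + (-y + 4*z) dx ∧ dz + (-2) dy ∧ dz.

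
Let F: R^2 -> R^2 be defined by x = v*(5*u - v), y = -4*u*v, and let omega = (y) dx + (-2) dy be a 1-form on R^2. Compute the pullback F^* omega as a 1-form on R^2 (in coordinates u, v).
F^* omega = (4*v*(-5*u*v + 2)) du + (4*u*(-5*u*v + 2*v^2 + 2)) dv

Using F^*(f dg) = (f ∘ F) d(g ∘ F), substitute each coordinate x_i by F_i(u, v) in f_i, and replace dx_i by d F_i = (∂F_i/∂u) du + (∂F_i/∂v) dv.
  For the x component: f_1(F) = -4*u*v; d F_1 = (5*v) du + (5*u - 2*v) dv
  For the y component: f_2(F) = -2; d F_2 = (-4*v) du + (-4*u) dv
Combining and collecting du, dv coefficients:
  coeff of du: 4*v*(-5*u*v + 2)
  coeff of dv: 4*u*(-5*u*v + 2*v^2 + 2)
F^* omega = (4*v*(-5*u*v + 2)) du + (4*u*(-5*u*v + 2*v^2 + 2)) dv.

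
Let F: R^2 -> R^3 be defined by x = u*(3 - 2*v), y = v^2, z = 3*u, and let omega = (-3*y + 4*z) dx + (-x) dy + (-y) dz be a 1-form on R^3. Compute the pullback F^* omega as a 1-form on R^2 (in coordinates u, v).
F^* omega = (-24*u*v + 36*u + 6*v^3 - 12*v^2) du + (2*u*(-12*u + 5*v^2 - 3*v)) dv

Using F^*(f dg) = (f ∘ F) d(g ∘ F), substitute each coordinate x_i by F_i(u, v) in f_i, and replace dx_i by d F_i = (∂F_i/∂u) du + (∂F_i/∂v) dv.
  For the x component: f_1(F) = 12*u - 3*v^2; d F_1 = (3 - 2*v) du + (-2*u) dv
  For the y component: f_2(F) = u*(2*v - 3); d F_2 = (0) du + (2*v) dv
  For the z component: f_3(F) = -v^2; d F_3 = (3) du + (0) dv
Combining and collecting du, dv coefficients:
  coeff of du: -24*u*v + 36*u + 6*v^3 - 12*v^2
  coeff of dv: 2*u*(-12*u + 5*v^2 - 3*v)
F^* omega = (-24*u*v + 36*u + 6*v^3 - 12*v^2) du + (2*u*(-12*u + 5*v^2 - 3*v)) dv.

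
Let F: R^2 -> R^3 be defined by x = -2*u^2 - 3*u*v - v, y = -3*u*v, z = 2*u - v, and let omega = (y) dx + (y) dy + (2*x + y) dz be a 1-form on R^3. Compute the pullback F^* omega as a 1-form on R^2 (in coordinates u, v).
F^* omega = (12*u^2*v - 8*u^2 + 18*u*v^2 - 18*u*v - 4*v) du + (18*u^2*v + 4*u^2 + 12*u*v + 2*v) dv

Using F^*(f dg) = (f ∘ F) d(g ∘ F), substitute each coordinate x_i by F_i(u, v) in f_i, and replace dx_i by d F_i = (∂F_i/∂u) du + (∂F_i/∂v) dv.
  For the x component: f_1(F) = -3*u*v; d F_1 = (-4*u - 3*v) du + (-3*u - 1) dv
  For the y component: f_2(F) = -3*u*v; d F_2 = (-3*v) du + (-3*u) dv
  For the z component: f_3(F) = -4*u^2 - 9*u*v - 2*v; d F_3 = (2) du + (-1) dv
Combining and collecting du, dv coefficients:
  coeff of du: 12*u^2*v - 8*u^2 + 18*u*v^2 - 18*u*v - 4*v
  coeff of dv: 18*u^2*v + 4*u^2 + 12*u*v + 2*v
F^* omega = (12*u^2*v - 8*u^2 + 18*u*v^2 - 18*u*v - 4*v) du + (18*u^2*v + 4*u^2 + 12*u*v + 2*v) dv.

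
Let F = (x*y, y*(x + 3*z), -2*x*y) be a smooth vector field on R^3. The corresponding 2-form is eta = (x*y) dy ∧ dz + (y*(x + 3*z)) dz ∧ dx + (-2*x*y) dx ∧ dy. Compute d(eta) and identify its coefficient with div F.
d(eta) = (x + y + 3*z) dx ∧ dy ∧ dz; div F = x + y + 3*z

For a 2-form in R^3 of the form above, applying d gives a 3-form with coefficient ∂P/∂x + ∂Q/∂y + ∂R/∂z:
  ∂P/∂x = y
  ∂Q/∂y = x + 3*z
  ∂R/∂z = 0
Sum = x + y + 3*z, which is exactly div F.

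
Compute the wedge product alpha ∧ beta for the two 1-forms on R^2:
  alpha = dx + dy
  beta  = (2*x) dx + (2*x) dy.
alpha ∧ beta = 0

Distribute the wedge, using dx_i ∧ dx_j = -dx_j ∧ dx_i and dx_i ∧ dx_i = 0. For each pair (i, j) with i < j, the coefficient of dx_i ∧ dx_j in alpha ∧ beta is (alpha_i * beta_j - alpha_j * beta_i). Collecting: alpha ∧ beta = 0.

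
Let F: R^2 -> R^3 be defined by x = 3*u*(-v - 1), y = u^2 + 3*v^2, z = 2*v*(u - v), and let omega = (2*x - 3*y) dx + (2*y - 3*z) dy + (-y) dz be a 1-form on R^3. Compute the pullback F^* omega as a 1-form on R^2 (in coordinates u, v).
F^* omega = (4*u^3 - 5*u^2*v + 9*u^2 + 42*u*v^2 + 36*u*v + 18*u + 21*v^3 + 27*v^2) du + (7*u^3 + 34*u^2*v + 18*u^2 - 15*u*v^2 + 84*v^3) dv

Using F^*(f dg) = (f ∘ F) d(g ∘ F), substitute each coordinate x_i by F_i(u, v) in f_i, and replace dx_i by d F_i = (∂F_i/∂u) du + (∂F_i/∂v) dv.
  For the x component: f_1(F) = -3*u^2 - 6*u*v - 6*u - 9*v^2; d F_1 = (-3*v - 3) du + (-3*u) dv
  For the y component: f_2(F) = 2*u^2 - 6*u*v + 12*v^2; d F_2 = (2*u) du + (6*v) dv
  For the z component: f_3(F) = -u^2 - 3*v^2; d F_3 = (2*v) du + (2*u - 4*v) dv
Combining and collecting du, dv coefficients:
  coeff of du: 4*u^3 - 5*u^2*v + 9*u^2 + 42*u*v^2 + 36*u*v + 18*u + 21*v^3 + 27*v^2
  coeff of dv: 7*u^3 + 34*u^2*v + 18*u^2 - 15*u*v^2 + 84*v^3
F^* omega = (4*u^3 - 5*u^2*v + 9*u^2 + 42*u*v^2 + 36*u*v + 18*u + 21*v^3 + 27*v^2) du + (7*u^3 + 34*u^2*v + 18*u^2 - 15*u*v^2 + 84*v^3) dv.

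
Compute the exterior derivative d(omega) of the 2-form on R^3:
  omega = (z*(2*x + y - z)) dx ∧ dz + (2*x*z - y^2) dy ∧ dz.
d(omega) = (z) dx ∧ dy ∧ dz

For a 2-form omega = sum_{i<j} g_{ij} dx_i ∧ dx_j, the exterior derivative is
  d(omega) = sum_{i<j} d(g_{ij}) ∧ dx_i ∧ dx_j = sum_{i<j, k} (∂g_{ij}/∂x_k) dx_k ∧ dx_i ∧ dx_j.
Expand each term, using dx_k ∧ dx_i ∧ dx_j = sgn(permutation) dx_{(a)} ∧ dx_{(b)} ∧ dx_{(c)} with (a < b < c) sorted:
  d(z*(2*x + y - z)) includes (∂/∂y)(z*(2*x + y - z)) dy = (z) dy, which multiplied by dx ∧ dz gives (-z) dx ∧ dy ∧ dz
  d(2*x*z - y^2) includes (∂/∂x)(2*x*z - y^2) dx = (2*z) dx, which multiplied by dy ∧ dz gives (2*z) dx ∧ dy ∧ dz
Collecting like 3-forms: d(omega) = (z) dx ∧ dy ∧ dz.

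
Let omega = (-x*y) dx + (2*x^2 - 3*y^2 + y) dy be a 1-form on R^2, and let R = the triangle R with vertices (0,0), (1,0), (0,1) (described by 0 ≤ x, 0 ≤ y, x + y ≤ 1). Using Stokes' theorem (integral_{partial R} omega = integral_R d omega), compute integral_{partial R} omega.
integral_(partial R) omega = 5/6

Stokes: integral_partial_R omega = integral_R d omega with d omega = (∂Q/∂x - ∂P/∂y) dx ∧ dy.
  ∂Q/∂x = 4*x
  ∂P/∂y = -x
  integrand = ∂Q/∂x - ∂P/∂y = 5*x.
Integrating over R: integral_0^1 integral_0^{1-x} (5*x) dy dx = 5/6.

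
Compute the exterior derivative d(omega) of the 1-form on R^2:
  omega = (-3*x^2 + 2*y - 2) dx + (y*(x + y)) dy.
d(omega) = (y - 2) dx ∧ dy

For a 1-form omega = sum_i f_i dx_i, the exterior derivative is
  d(omega) = sum_{i < j} (∂f_j/∂x_i - ∂f_i/∂x_j) dx_i ∧ dx_j.
  coefficient of dx ∧ dy: ∂f_2/∂x - ∂f_1/∂y = ∂(y*(x + y))/∂x - ∂(-3*x^2 + 2*y - 2)/∂y = y - 2
Assembling: d(omega) = (y - 2) dx ∧ dy.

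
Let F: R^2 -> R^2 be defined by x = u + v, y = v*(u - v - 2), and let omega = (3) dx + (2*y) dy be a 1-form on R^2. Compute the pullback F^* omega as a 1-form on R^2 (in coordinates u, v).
F^* omega = (2*u*v^2 - 2*v^3 - 4*v^2 + 3) du + (2*u^2*v - 6*u*v^2 - 8*u*v + 4*v^3 + 12*v^2 + 8*v + 3) dv

Using F^*(f dg) = (f ∘ F) d(g ∘ F), substitute each coordinate x_i by F_i(u, v) in f_i, and replace dx_i by d F_i = (∂F_i/∂u) du + (∂F_i/∂v) dv.
  For the x component: f_1(F) = 3; d F_1 = (1) du + (1) dv
  For the y component: f_2(F) = 2*v*(u - v - 2); d F_2 = (v) du + (u - 2*v - 2) dv
Combining and collecting du, dv coefficients:
  coeff of du: 2*u*v^2 - 2*v^3 - 4*v^2 + 3
  coeff of dv: 2*u^2*v - 6*u*v^2 - 8*u*v + 4*v^3 + 12*v^2 + 8*v + 3
F^* omega = (2*u*v^2 - 2*v^3 - 4*v^2 + 3) du + (2*u^2*v - 6*u*v^2 - 8*u*v + 4*v^3 + 12*v^2 + 8*v + 3) dv.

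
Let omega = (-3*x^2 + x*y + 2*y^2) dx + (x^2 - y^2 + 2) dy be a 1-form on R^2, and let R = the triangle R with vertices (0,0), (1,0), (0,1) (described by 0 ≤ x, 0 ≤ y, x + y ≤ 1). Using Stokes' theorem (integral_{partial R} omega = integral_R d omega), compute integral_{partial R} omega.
integral_(partial R) omega = -1/2

Stokes: integral_partial_R omega = integral_R d omega with d omega = (∂Q/∂x - ∂P/∂y) dx ∧ dy.
  ∂Q/∂x = 2*x
  ∂P/∂y = x + 4*y
  integrand = ∂Q/∂x - ∂P/∂y = x - 4*y.
Integrating over R: integral_0^1 integral_0^{1-x} (x - 4*y) dy dx = -1/2.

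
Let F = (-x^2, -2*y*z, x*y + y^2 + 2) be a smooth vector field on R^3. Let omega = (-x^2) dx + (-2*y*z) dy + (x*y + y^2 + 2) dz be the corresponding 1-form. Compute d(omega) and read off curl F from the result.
d(omega) = (x + 4*y) dy ∧ dz + (-y) dz ∧ dx + (0) dx ∧ dy; curl F = (x + 4*y, -y, 0)

d omega = sum_{i<j} (∂f_j/∂x_i - ∂f_i/∂x_j) dx_i ∧ dx_j. Under the identification (dy ∧ dz, dz ∧ dx, dx ∧ dy) ↔ (e_x, e_y, e_z), the coefficients are exactly the components of curl F. Compute:
  ∂R/∂y - ∂Q/∂z = (x + 2*y) - (-2*y) = x + 4*y
  ∂P/∂z - ∂R/∂x = (0) - (y) = -y
  ∂Q/∂x - ∂P/∂y = (0) - (0) = 0.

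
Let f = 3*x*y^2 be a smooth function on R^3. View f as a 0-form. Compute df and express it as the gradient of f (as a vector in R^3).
df = (3*y^2) dx + (6*x*y) dy + (0) dz; grad f = (3*y^2, 6*x*y, 0)

For a 0-form f, d f = (∂f/∂x) dx + (∂f/∂y) dy + (∂f/∂z) dz. The components of the vector representation are exactly the entries of grad f in Cartesian coordinates:
  ∂f/∂x = 3*y^2
  ∂f/∂y = 6*x*y
  ∂f/∂z = 0.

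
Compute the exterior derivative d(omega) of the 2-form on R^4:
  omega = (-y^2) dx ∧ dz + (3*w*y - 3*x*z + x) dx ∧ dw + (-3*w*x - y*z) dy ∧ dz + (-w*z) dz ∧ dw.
d(omega) = (-3*w + 2*y) dx ∧ dy ∧ dz + (-3*w) dx ∧ dy ∧ dw + (3*x) dx ∧ dz ∧ dw + (-3*x) dy ∧ dz ∧ dw

For a 2-form omega = sum_{i<j} g_{ij} dx_i ∧ dx_j, the exterior derivative is
  d(omega) = sum_{i<j} d(g_{ij}) ∧ dx_i ∧ dx_j = sum_{i<j, k} (∂g_{ij}/∂x_k) dx_k ∧ dx_i ∧ dx_j.
Expand each term, using dx_k ∧ dx_i ∧ dx_j = sgn(permutation) dx_{(a)} ∧ dx_{(b)} ∧ dx_{(c)} with (a < b < c) sorted:
  d(-y^2) includes (∂/∂y)(-y^2) dy = (-2*y) dy, which multiplied by dx ∧ dz gives (2*y) dx ∧ dy ∧ dz
  d(3*w*y - 3*x*z + x) includes (∂/∂y)(3*w*y - 3*x*z + x) dy = (3*w) dy, which multiplied by dx ∧ dw gives (-3*w) dx ∧ dy ∧ dw
  d(3*w*y - 3*x*z + x) includes (∂/∂z)(3*w*y - 3*x*z + x) dz = (-3*x) dz, which multiplied by dx ∧ dw gives (3*x) dx ∧ dz ∧ dw
  d(-3*w*x - y*z) includes (∂/∂x)(-3*w*x - y*z) dx = (-3*w) dx, which multiplied by dy ∧ dz gives (-3*w) dx ∧ dy ∧ dz
  d(-3*w*x - y*z) includes (∂/∂w)(-3*w*x - y*z) dw = (-3*x) dw, which multiplied by dy ∧ dz gives (-3*x) dy ∧ dz ∧ dw
Collecting like 3-forms: d(omega) = (-3*w + 2*y) dx ∧ dy ∧ dz + (-3*w) dx ∧ dy ∧ dw + (3*x) dx ∧ dz ∧ dw + (-3*x) dy ∧ dz ∧ dw.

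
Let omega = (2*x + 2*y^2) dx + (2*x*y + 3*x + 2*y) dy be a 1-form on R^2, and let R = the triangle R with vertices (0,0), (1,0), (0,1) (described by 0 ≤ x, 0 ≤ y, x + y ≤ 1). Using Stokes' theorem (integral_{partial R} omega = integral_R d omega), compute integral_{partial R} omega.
integral_(partial R) omega = 7/6

Stokes: integral_partial_R omega = integral_R d omega with d omega = (∂Q/∂x - ∂P/∂y) dx ∧ dy.
  ∂Q/∂x = 2*y + 3
  ∂P/∂y = 4*y
  integrand = ∂Q/∂x - ∂P/∂y = 3 - 2*y.
Integrating over R: integral_0^1 integral_0^{1-x} (3 - 2*y) dy dx = 7/6.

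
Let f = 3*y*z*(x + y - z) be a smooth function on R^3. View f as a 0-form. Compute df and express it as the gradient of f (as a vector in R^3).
df = (3*y*z) dx + (3*z*(x + 2*y - z)) dy + (3*y*(x + y - 2*z)) dz; grad f = (3*y*z, 3*z*(x + 2*y - z), 3*y*(x + y - 2*z))

For a 0-form f, d f = (∂f/∂x) dx + (∂f/∂y) dy + (∂f/∂z) dz. The components of the vector representation are exactly the entries of grad f in Cartesian coordinates:
  ∂f/∂x = 3*y*z
  ∂f/∂y = 3*z*(x + 2*y - z)
  ∂f/∂z = 3*y*(x + y - 2*z).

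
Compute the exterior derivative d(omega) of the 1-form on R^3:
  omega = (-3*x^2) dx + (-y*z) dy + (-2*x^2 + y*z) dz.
d(omega) = (-4*x) dx ∧ dz + (y + z) dy ∧ dz

For a 1-form omega = sum_i f_i dx_i, the exterior derivative is
  d(omega) = sum_{i < j} (∂f_j/∂x_i - ∂f_i/∂x_j) dx_i ∧ dx_j.
  coefficient of dx ∧ dz: ∂f_3/∂x - ∂f_1/∂z = ∂(-2*x^2 + y*z)/∂x - ∂(-3*x^2)/∂z = -4*x
  coefficient of dy ∧ dz: ∂f_3/∂y - ∂f_2/∂z = ∂(-2*x^2 + y*z)/∂y - ∂(-y*z)/∂z = y + z
Assembling: d(omega) = (-4*x) dx ∧ dz + (y + z) dy ∧ dz.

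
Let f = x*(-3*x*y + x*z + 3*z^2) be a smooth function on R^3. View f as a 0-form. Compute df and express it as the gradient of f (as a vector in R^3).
df = (-6*x*y + 2*x*z + 3*z^2) dx + (-3*x^2) dy + (x*(x + 6*z)) dz; grad f = (-6*x*y + 2*x*z + 3*z^2, -3*x^2, x*(x + 6*z))

For a 0-form f, d f = (∂f/∂x) dx + (∂f/∂y) dy + (∂f/∂z) dz. The components of the vector representation are exactly the entries of grad f in Cartesian coordinates:
  ∂f/∂x = -6*x*y + 2*x*z + 3*z^2
  ∂f/∂y = -3*x^2
  ∂f/∂z = x*(x + 6*z).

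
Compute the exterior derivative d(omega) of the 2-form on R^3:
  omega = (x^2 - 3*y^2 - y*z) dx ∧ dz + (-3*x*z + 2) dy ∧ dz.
d(omega) = (6*y - 2*z) dx ∧ dy ∧ dz

For a 2-form omega = sum_{i<j} g_{ij} dx_i ∧ dx_j, the exterior derivative is
  d(omega) = sum_{i<j} d(g_{ij}) ∧ dx_i ∧ dx_j = sum_{i<j, k} (∂g_{ij}/∂x_k) dx_k ∧ dx_i ∧ dx_j.
Expand each term, using dx_k ∧ dx_i ∧ dx_j = sgn(permutation) dx_{(a)} ∧ dx_{(b)} ∧ dx_{(c)} with (a < b < c) sorted:
  d(x^2 - 3*y^2 - y*z) includes (∂/∂y)(x^2 - 3*y^2 - y*z) dy = (-6*y - z) dy, which multiplied by dx ∧ dz gives (6*y + z) dx ∧ dy ∧ dz
  d(-3*x*z + 2) includes (∂/∂x)(-3*x*z + 2) dx = (-3*z) dx, which multiplied by dy ∧ dz gives (-3*z) dx ∧ dy ∧ dz
Collecting like 3-forms: d(omega) = (6*y - 2*z) dx ∧ dy ∧ dz.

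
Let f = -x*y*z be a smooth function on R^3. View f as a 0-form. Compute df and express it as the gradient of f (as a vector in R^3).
df = (-y*z) dx + (-x*z) dy + (-x*y) dz; grad f = (-y*z, -x*z, -x*y)

For a 0-form f, d f = (∂f/∂x) dx + (∂f/∂y) dy + (∂f/∂z) dz. The components of the vector representation are exactly the entries of grad f in Cartesian coordinates:
  ∂f/∂x = -y*z
  ∂f/∂y = -x*z
  ∂f/∂z = -x*y.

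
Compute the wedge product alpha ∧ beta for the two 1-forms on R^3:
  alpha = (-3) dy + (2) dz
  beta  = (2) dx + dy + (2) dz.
alpha ∧ beta = (6) dx ∧ dy + (-8) dy ∧ dz + (-4) dx ∧ dz

Distribute the wedge, using dx_i ∧ dx_j = -dx_j ∧ dx_i and dx_i ∧ dx_i = 0. For each pair (i, j) with i < j, the coefficient of dx_i ∧ dx_j in alpha ∧ beta is (alpha_i * beta_j - alpha_j * beta_i). Collecting: alpha ∧ beta = (6) dx ∧ dy + (-8) dy ∧ dz + (-4) dx ∧ dz.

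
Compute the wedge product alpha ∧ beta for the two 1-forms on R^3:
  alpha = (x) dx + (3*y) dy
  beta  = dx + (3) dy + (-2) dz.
alpha ∧ beta = (3*x - 3*y) dx ∧ dy + (-2*x) dx ∧ dz + (-6*y) dy ∧ dz

Distribute the wedge, using dx_i ∧ dx_j = -dx_j ∧ dx_i and dx_i ∧ dx_i = 0. For each pair (i, j) with i < j, the coefficient of dx_i ∧ dx_j in alpha ∧ beta is (alpha_i * beta_j - alpha_j * beta_i). Collecting: alpha ∧ beta = (3*x - 3*y) dx ∧ dy + (-2*x) dx ∧ dz + (-6*y) dy ∧ dz.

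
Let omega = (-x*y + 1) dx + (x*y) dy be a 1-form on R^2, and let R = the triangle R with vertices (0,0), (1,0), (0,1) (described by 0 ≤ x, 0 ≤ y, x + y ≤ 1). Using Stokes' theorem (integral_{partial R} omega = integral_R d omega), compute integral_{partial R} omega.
integral_(partial R) omega = 1/3

Stokes: integral_partial_R omega = integral_R d omega with d omega = (∂Q/∂x - ∂P/∂y) dx ∧ dy.
  ∂Q/∂x = y
  ∂P/∂y = -x
  integrand = ∂Q/∂x - ∂P/∂y = x + y.
Integrating over R: integral_0^1 integral_0^{1-x} (x + y) dy dx = 1/3.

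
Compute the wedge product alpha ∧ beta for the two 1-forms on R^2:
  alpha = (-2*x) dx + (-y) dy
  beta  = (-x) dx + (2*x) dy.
alpha ∧ beta = (-x*(4*x + y)) dx ∧ dy

Distribute the wedge, using dx_i ∧ dx_j = -dx_j ∧ dx_i and dx_i ∧ dx_i = 0. For each pair (i, j) with i < j, the coefficient of dx_i ∧ dx_j in alpha ∧ beta is (alpha_i * beta_j - alpha_j * beta_i). Collecting: alpha ∧ beta = (-x*(4*x + y)) dx ∧ dy.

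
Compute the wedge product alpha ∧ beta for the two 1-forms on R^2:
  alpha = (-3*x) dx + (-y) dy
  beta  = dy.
alpha ∧ beta = (-3*x) dx ∧ dy

Distribute the wedge, using dx_i ∧ dx_j = -dx_j ∧ dx_i and dx_i ∧ dx_i = 0. For each pair (i, j) with i < j, the coefficient of dx_i ∧ dx_j in alpha ∧ beta is (alpha_i * beta_j - alpha_j * beta_i). Collecting: alpha ∧ beta = (-3*x) dx ∧ dy.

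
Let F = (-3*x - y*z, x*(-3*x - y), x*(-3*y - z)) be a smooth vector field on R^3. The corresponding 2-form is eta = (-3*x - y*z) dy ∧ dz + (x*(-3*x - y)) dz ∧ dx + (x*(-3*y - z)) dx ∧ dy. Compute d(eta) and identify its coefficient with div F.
d(eta) = (-2*x - 3) dx ∧ dy ∧ dz; div F = -2*x - 3

For a 2-form in R^3 of the form above, applying d gives a 3-form with coefficient ∂P/∂x + ∂Q/∂y + ∂R/∂z:
  ∂P/∂x = -3
  ∂Q/∂y = -x
  ∂R/∂z = -x
Sum = -2*x - 3, which is exactly div F.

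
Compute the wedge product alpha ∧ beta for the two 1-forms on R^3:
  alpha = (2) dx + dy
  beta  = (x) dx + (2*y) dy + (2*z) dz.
alpha ∧ beta = (-x + 4*y) dx ∧ dy + (4*z) dx ∧ dz + (2*z) dy ∧ dz

Distribute the wedge, using dx_i ∧ dx_j = -dx_j ∧ dx_i and dx_i ∧ dx_i = 0. For each pair (i, j) with i < j, the coefficient of dx_i ∧ dx_j in alpha ∧ beta is (alpha_i * beta_j - alpha_j * beta_i). Collecting: alpha ∧ beta = (-x + 4*y) dx ∧ dy + (4*z) dx ∧ dz + (2*z) dy ∧ dz.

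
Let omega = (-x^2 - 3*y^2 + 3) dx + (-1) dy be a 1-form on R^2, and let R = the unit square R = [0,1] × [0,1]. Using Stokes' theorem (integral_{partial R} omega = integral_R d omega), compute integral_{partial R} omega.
integral_(partial R) omega = 3

Stokes: integral_partial_R omega = integral_R d omega with d omega = (∂Q/∂x - ∂P/∂y) dx ∧ dy.
  ∂Q/∂x = 0
  ∂P/∂y = -6*y
  integrand = ∂Q/∂x - ∂P/∂y = 6*y.
Integrating over R: integral_0^1 integral_0^1 (6*y) dx dy = 3.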